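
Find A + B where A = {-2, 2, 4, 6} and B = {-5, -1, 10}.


A + B = {a + b : a ∈ A, b ∈ B}.
Enumerate all |A|·|B| = 4·3 = 12 pairs (a, b) and collect distinct sums.
a = -2: -2+-5=-7, -2+-1=-3, -2+10=8
a = 2: 2+-5=-3, 2+-1=1, 2+10=12
a = 4: 4+-5=-1, 4+-1=3, 4+10=14
a = 6: 6+-5=1, 6+-1=5, 6+10=16
Collecting distinct sums: A + B = {-7, -3, -1, 1, 3, 5, 8, 12, 14, 16}
|A + B| = 10

A + B = {-7, -3, -1, 1, 3, 5, 8, 12, 14, 16}


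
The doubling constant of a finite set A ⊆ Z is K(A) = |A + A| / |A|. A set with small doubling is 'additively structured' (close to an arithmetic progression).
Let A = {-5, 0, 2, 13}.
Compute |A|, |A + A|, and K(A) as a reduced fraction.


|A| = 4.
Compute A + A by enumerating all 16 pairs.
A + A = {-10, -5, -3, 0, 2, 4, 8, 13, 15, 26}, so |A + A| = 10.
K = |A + A| / |A| = 10/4 = 5/2 ≈ 2.5000.
Reference: AP of size 4 gives K = 7/4 ≈ 1.7500; a fully generic set of size 4 gives K ≈ 2.5000.

|A| = 4, |A + A| = 10, K = 10/4 = 5/2.


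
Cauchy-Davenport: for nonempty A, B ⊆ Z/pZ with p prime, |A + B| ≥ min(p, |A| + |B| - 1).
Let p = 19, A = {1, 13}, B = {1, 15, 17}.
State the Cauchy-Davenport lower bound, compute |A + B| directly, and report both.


Cauchy-Davenport: |A + B| ≥ min(p, |A| + |B| - 1) for A, B nonempty in Z/pZ.
|A| = 2, |B| = 3, p = 19.
CD lower bound = min(19, 2 + 3 - 1) = min(19, 4) = 4.
Compute A + B mod 19 directly:
a = 1: 1+1=2, 1+15=16, 1+17=18
a = 13: 13+1=14, 13+15=9, 13+17=11
A + B = {2, 9, 11, 14, 16, 18}, so |A + B| = 6.
Verify: 6 ≥ 4? Yes ✓.

CD lower bound = 4, actual |A + B| = 6.


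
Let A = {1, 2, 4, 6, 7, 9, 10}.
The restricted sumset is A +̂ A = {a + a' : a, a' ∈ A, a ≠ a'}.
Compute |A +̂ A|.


Restricted sumset: A +̂ A = {a + a' : a ∈ A, a' ∈ A, a ≠ a'}.
Equivalently, take A + A and drop any sum 2a that is achievable ONLY as a + a for a ∈ A (i.e. sums representable only with equal summands).
Enumerate pairs (a, a') with a < a' (symmetric, so each unordered pair gives one sum; this covers all a ≠ a'):
  1 + 2 = 3
  1 + 4 = 5
  1 + 6 = 7
  1 + 7 = 8
  1 + 9 = 10
  1 + 10 = 11
  2 + 4 = 6
  2 + 6 = 8
  2 + 7 = 9
  2 + 9 = 11
  2 + 10 = 12
  4 + 6 = 10
  4 + 7 = 11
  4 + 9 = 13
  4 + 10 = 14
  6 + 7 = 13
  6 + 9 = 15
  6 + 10 = 16
  7 + 9 = 16
  7 + 10 = 17
  9 + 10 = 19
Collected distinct sums: {3, 5, 6, 7, 8, 9, 10, 11, 12, 13, 14, 15, 16, 17, 19}
|A +̂ A| = 15
(Reference bound: |A +̂ A| ≥ 2|A| - 3 for |A| ≥ 2, with |A| = 7 giving ≥ 11.)

|A +̂ A| = 15


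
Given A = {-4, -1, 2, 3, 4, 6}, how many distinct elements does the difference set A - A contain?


A - A = {a - a' : a, a' ∈ A}; |A| = 6.
Bounds: 2|A|-1 ≤ |A - A| ≤ |A|² - |A| + 1, i.e. 11 ≤ |A - A| ≤ 31.
Note: 0 ∈ A - A always (from a - a). The set is symmetric: if d ∈ A - A then -d ∈ A - A.
Enumerate nonzero differences d = a - a' with a > a' (then include -d):
Positive differences: {1, 2, 3, 4, 5, 6, 7, 8, 10}
Full difference set: {0} ∪ (positive diffs) ∪ (negative diffs).
|A - A| = 1 + 2·9 = 19 (matches direct enumeration: 19).

|A - A| = 19


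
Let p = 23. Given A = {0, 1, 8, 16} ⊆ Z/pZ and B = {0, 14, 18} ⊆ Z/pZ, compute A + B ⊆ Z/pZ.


Work in Z/23Z: reduce every sum a + b modulo 23.
Enumerate all 12 pairs:
a = 0: 0+0=0, 0+14=14, 0+18=18
a = 1: 1+0=1, 1+14=15, 1+18=19
a = 8: 8+0=8, 8+14=22, 8+18=3
a = 16: 16+0=16, 16+14=7, 16+18=11
Distinct residues collected: {0, 1, 3, 7, 8, 11, 14, 15, 16, 18, 19, 22}
|A + B| = 12 (out of 23 total residues).

A + B = {0, 1, 3, 7, 8, 11, 14, 15, 16, 18, 19, 22}


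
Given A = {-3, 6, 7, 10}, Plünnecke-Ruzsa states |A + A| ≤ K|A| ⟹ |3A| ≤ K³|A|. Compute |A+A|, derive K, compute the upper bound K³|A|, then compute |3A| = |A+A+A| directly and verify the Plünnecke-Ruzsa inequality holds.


|A| = 4.
Step 1: Compute A + A by enumerating all 16 pairs.
A + A = {-6, 3, 4, 7, 12, 13, 14, 16, 17, 20}, so |A + A| = 10.
Step 2: Doubling constant K = |A + A|/|A| = 10/4 = 10/4 ≈ 2.5000.
Step 3: Plünnecke-Ruzsa gives |3A| ≤ K³·|A| = (2.5000)³ · 4 ≈ 62.5000.
Step 4: Compute 3A = A + A + A directly by enumerating all triples (a,b,c) ∈ A³; |3A| = 20.
Step 5: Check 20 ≤ 62.5000? Yes ✓.

K = 10/4, Plünnecke-Ruzsa bound K³|A| ≈ 62.5000, |3A| = 20, inequality holds.


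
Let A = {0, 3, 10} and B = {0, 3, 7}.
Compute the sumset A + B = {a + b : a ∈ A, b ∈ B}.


A + B = {a + b : a ∈ A, b ∈ B}.
Enumerate all |A|·|B| = 3·3 = 9 pairs (a, b) and collect distinct sums.
a = 0: 0+0=0, 0+3=3, 0+7=7
a = 3: 3+0=3, 3+3=6, 3+7=10
a = 10: 10+0=10, 10+3=13, 10+7=17
Collecting distinct sums: A + B = {0, 3, 6, 7, 10, 13, 17}
|A + B| = 7

A + B = {0, 3, 6, 7, 10, 13, 17}


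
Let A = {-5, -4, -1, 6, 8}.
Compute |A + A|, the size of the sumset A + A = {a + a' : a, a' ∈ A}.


A + A = {a + a' : a, a' ∈ A}; |A| = 5.
General bounds: 2|A| - 1 ≤ |A + A| ≤ |A|(|A|+1)/2, i.e. 9 ≤ |A + A| ≤ 15.
Lower bound 2|A|-1 is attained iff A is an arithmetic progression.
Enumerate sums a + a' for a ≤ a' (symmetric, so this suffices):
a = -5: -5+-5=-10, -5+-4=-9, -5+-1=-6, -5+6=1, -5+8=3
a = -4: -4+-4=-8, -4+-1=-5, -4+6=2, -4+8=4
a = -1: -1+-1=-2, -1+6=5, -1+8=7
a = 6: 6+6=12, 6+8=14
a = 8: 8+8=16
Distinct sums: {-10, -9, -8, -6, -5, -2, 1, 2, 3, 4, 5, 7, 12, 14, 16}
|A + A| = 15

|A + A| = 15


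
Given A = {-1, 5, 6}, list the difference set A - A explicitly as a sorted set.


A - A = {a - a' : a, a' ∈ A}.
Compute a - a' for each ordered pair (a, a'):
a = -1: -1--1=0, -1-5=-6, -1-6=-7
a = 5: 5--1=6, 5-5=0, 5-6=-1
a = 6: 6--1=7, 6-5=1, 6-6=0
Collecting distinct values (and noting 0 appears from a-a):
A - A = {-7, -6, -1, 0, 1, 6, 7}
|A - A| = 7

A - A = {-7, -6, -1, 0, 1, 6, 7}


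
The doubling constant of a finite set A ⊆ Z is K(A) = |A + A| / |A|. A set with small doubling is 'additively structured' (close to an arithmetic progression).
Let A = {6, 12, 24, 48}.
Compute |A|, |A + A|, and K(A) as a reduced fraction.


|A| = 4.
Compute A + A by enumerating all 16 pairs.
A + A = {12, 18, 24, 30, 36, 48, 54, 60, 72, 96}, so |A + A| = 10.
K = |A + A| / |A| = 10/4 = 5/2 ≈ 2.5000.
Reference: AP of size 4 gives K = 7/4 ≈ 1.7500; a fully generic set of size 4 gives K ≈ 2.5000.

|A| = 4, |A + A| = 10, K = 10/4 = 5/2.


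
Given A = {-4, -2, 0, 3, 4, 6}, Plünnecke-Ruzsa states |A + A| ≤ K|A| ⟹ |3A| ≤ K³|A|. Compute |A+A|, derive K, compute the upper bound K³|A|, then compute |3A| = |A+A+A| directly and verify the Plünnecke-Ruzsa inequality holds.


|A| = 6.
Step 1: Compute A + A by enumerating all 36 pairs.
A + A = {-8, -6, -4, -2, -1, 0, 1, 2, 3, 4, 6, 7, 8, 9, 10, 12}, so |A + A| = 16.
Step 2: Doubling constant K = |A + A|/|A| = 16/6 = 16/6 ≈ 2.6667.
Step 3: Plünnecke-Ruzsa gives |3A| ≤ K³·|A| = (2.6667)³ · 6 ≈ 113.7778.
Step 4: Compute 3A = A + A + A directly by enumerating all triples (a,b,c) ∈ A³; |3A| = 27.
Step 5: Check 27 ≤ 113.7778? Yes ✓.

K = 16/6, Plünnecke-Ruzsa bound K³|A| ≈ 113.7778, |3A| = 27, inequality holds.


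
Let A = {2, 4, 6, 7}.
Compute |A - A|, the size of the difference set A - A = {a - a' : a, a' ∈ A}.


A - A = {a - a' : a, a' ∈ A}; |A| = 4.
Bounds: 2|A|-1 ≤ |A - A| ≤ |A|² - |A| + 1, i.e. 7 ≤ |A - A| ≤ 13.
Note: 0 ∈ A - A always (from a - a). The set is symmetric: if d ∈ A - A then -d ∈ A - A.
Enumerate nonzero differences d = a - a' with a > a' (then include -d):
Positive differences: {1, 2, 3, 4, 5}
Full difference set: {0} ∪ (positive diffs) ∪ (negative diffs).
|A - A| = 1 + 2·5 = 11 (matches direct enumeration: 11).

|A - A| = 11


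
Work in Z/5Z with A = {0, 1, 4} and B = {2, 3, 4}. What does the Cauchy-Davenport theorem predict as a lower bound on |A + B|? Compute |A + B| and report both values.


Cauchy-Davenport: |A + B| ≥ min(p, |A| + |B| - 1) for A, B nonempty in Z/pZ.
|A| = 3, |B| = 3, p = 5.
CD lower bound = min(5, 3 + 3 - 1) = min(5, 5) = 5.
Compute A + B mod 5 directly:
a = 0: 0+2=2, 0+3=3, 0+4=4
a = 1: 1+2=3, 1+3=4, 1+4=0
a = 4: 4+2=1, 4+3=2, 4+4=3
A + B = {0, 1, 2, 3, 4}, so |A + B| = 5.
Verify: 5 ≥ 5? Yes ✓.

CD lower bound = 5, actual |A + B| = 5.


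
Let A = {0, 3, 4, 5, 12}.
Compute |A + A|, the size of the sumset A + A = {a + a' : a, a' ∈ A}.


A + A = {a + a' : a, a' ∈ A}; |A| = 5.
General bounds: 2|A| - 1 ≤ |A + A| ≤ |A|(|A|+1)/2, i.e. 9 ≤ |A + A| ≤ 15.
Lower bound 2|A|-1 is attained iff A is an arithmetic progression.
Enumerate sums a + a' for a ≤ a' (symmetric, so this suffices):
a = 0: 0+0=0, 0+3=3, 0+4=4, 0+5=5, 0+12=12
a = 3: 3+3=6, 3+4=7, 3+5=8, 3+12=15
a = 4: 4+4=8, 4+5=9, 4+12=16
a = 5: 5+5=10, 5+12=17
a = 12: 12+12=24
Distinct sums: {0, 3, 4, 5, 6, 7, 8, 9, 10, 12, 15, 16, 17, 24}
|A + A| = 14

|A + A| = 14


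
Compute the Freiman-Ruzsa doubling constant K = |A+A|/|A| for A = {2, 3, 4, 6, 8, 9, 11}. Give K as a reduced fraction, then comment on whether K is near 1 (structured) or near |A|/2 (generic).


|A| = 7.
Compute A + A by enumerating all 49 pairs.
A + A = {4, 5, 6, 7, 8, 9, 10, 11, 12, 13, 14, 15, 16, 17, 18, 19, 20, 22}, so |A + A| = 18.
K = |A + A| / |A| = 18/7 (already in lowest terms) ≈ 2.5714.
Reference: AP of size 7 gives K = 13/7 ≈ 1.8571; a fully generic set of size 7 gives K ≈ 4.0000.

|A| = 7, |A + A| = 18, K = 18/7.


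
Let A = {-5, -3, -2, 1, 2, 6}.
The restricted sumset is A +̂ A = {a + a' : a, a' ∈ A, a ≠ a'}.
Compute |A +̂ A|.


Restricted sumset: A +̂ A = {a + a' : a ∈ A, a' ∈ A, a ≠ a'}.
Equivalently, take A + A and drop any sum 2a that is achievable ONLY as a + a for a ∈ A (i.e. sums representable only with equal summands).
Enumerate pairs (a, a') with a < a' (symmetric, so each unordered pair gives one sum; this covers all a ≠ a'):
  -5 + -3 = -8
  -5 + -2 = -7
  -5 + 1 = -4
  -5 + 2 = -3
  -5 + 6 = 1
  -3 + -2 = -5
  -3 + 1 = -2
  -3 + 2 = -1
  -3 + 6 = 3
  -2 + 1 = -1
  -2 + 2 = 0
  -2 + 6 = 4
  1 + 2 = 3
  1 + 6 = 7
  2 + 6 = 8
Collected distinct sums: {-8, -7, -5, -4, -3, -2, -1, 0, 1, 3, 4, 7, 8}
|A +̂ A| = 13
(Reference bound: |A +̂ A| ≥ 2|A| - 3 for |A| ≥ 2, with |A| = 6 giving ≥ 9.)

|A +̂ A| = 13


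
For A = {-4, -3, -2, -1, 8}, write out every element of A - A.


A - A = {a - a' : a, a' ∈ A}.
Compute a - a' for each ordered pair (a, a'):
a = -4: -4--4=0, -4--3=-1, -4--2=-2, -4--1=-3, -4-8=-12
a = -3: -3--4=1, -3--3=0, -3--2=-1, -3--1=-2, -3-8=-11
a = -2: -2--4=2, -2--3=1, -2--2=0, -2--1=-1, -2-8=-10
a = -1: -1--4=3, -1--3=2, -1--2=1, -1--1=0, -1-8=-9
a = 8: 8--4=12, 8--3=11, 8--2=10, 8--1=9, 8-8=0
Collecting distinct values (and noting 0 appears from a-a):
A - A = {-12, -11, -10, -9, -3, -2, -1, 0, 1, 2, 3, 9, 10, 11, 12}
|A - A| = 15

A - A = {-12, -11, -10, -9, -3, -2, -1, 0, 1, 2, 3, 9, 10, 11, 12}


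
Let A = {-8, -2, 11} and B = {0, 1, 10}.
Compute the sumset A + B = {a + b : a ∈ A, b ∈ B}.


A + B = {a + b : a ∈ A, b ∈ B}.
Enumerate all |A|·|B| = 3·3 = 9 pairs (a, b) and collect distinct sums.
a = -8: -8+0=-8, -8+1=-7, -8+10=2
a = -2: -2+0=-2, -2+1=-1, -2+10=8
a = 11: 11+0=11, 11+1=12, 11+10=21
Collecting distinct sums: A + B = {-8, -7, -2, -1, 2, 8, 11, 12, 21}
|A + B| = 9

A + B = {-8, -7, -2, -1, 2, 8, 11, 12, 21}


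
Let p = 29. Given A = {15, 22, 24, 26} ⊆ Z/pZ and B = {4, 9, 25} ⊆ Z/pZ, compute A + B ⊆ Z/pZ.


Work in Z/29Z: reduce every sum a + b modulo 29.
Enumerate all 12 pairs:
a = 15: 15+4=19, 15+9=24, 15+25=11
a = 22: 22+4=26, 22+9=2, 22+25=18
a = 24: 24+4=28, 24+9=4, 24+25=20
a = 26: 26+4=1, 26+9=6, 26+25=22
Distinct residues collected: {1, 2, 4, 6, 11, 18, 19, 20, 22, 24, 26, 28}
|A + B| = 12 (out of 29 total residues).

A + B = {1, 2, 4, 6, 11, 18, 19, 20, 22, 24, 26, 28}


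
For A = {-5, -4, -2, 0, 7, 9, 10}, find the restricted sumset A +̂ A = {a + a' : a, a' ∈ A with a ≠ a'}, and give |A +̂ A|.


Restricted sumset: A +̂ A = {a + a' : a ∈ A, a' ∈ A, a ≠ a'}.
Equivalently, take A + A and drop any sum 2a that is achievable ONLY as a + a for a ∈ A (i.e. sums representable only with equal summands).
Enumerate pairs (a, a') with a < a' (symmetric, so each unordered pair gives one sum; this covers all a ≠ a'):
  -5 + -4 = -9
  -5 + -2 = -7
  -5 + 0 = -5
  -5 + 7 = 2
  -5 + 9 = 4
  -5 + 10 = 5
  -4 + -2 = -6
  -4 + 0 = -4
  -4 + 7 = 3
  -4 + 9 = 5
  -4 + 10 = 6
  -2 + 0 = -2
  -2 + 7 = 5
  -2 + 9 = 7
  -2 + 10 = 8
  0 + 7 = 7
  0 + 9 = 9
  0 + 10 = 10
  7 + 9 = 16
  7 + 10 = 17
  9 + 10 = 19
Collected distinct sums: {-9, -7, -6, -5, -4, -2, 2, 3, 4, 5, 6, 7, 8, 9, 10, 16, 17, 19}
|A +̂ A| = 18
(Reference bound: |A +̂ A| ≥ 2|A| - 3 for |A| ≥ 2, with |A| = 7 giving ≥ 11.)

|A +̂ A| = 18


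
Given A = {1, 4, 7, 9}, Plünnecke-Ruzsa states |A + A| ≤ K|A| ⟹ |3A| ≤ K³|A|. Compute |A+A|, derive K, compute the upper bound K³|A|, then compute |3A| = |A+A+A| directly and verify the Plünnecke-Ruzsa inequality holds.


|A| = 4.
Step 1: Compute A + A by enumerating all 16 pairs.
A + A = {2, 5, 8, 10, 11, 13, 14, 16, 18}, so |A + A| = 9.
Step 2: Doubling constant K = |A + A|/|A| = 9/4 = 9/4 ≈ 2.2500.
Step 3: Plünnecke-Ruzsa gives |3A| ≤ K³·|A| = (2.2500)³ · 4 ≈ 45.5625.
Step 4: Compute 3A = A + A + A directly by enumerating all triples (a,b,c) ∈ A³; |3A| = 16.
Step 5: Check 16 ≤ 45.5625? Yes ✓.

K = 9/4, Plünnecke-Ruzsa bound K³|A| ≈ 45.5625, |3A| = 16, inequality holds.


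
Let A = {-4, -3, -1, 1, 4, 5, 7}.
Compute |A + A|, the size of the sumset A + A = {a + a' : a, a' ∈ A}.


A + A = {a + a' : a, a' ∈ A}; |A| = 7.
General bounds: 2|A| - 1 ≤ |A + A| ≤ |A|(|A|+1)/2, i.e. 13 ≤ |A + A| ≤ 28.
Lower bound 2|A|-1 is attained iff A is an arithmetic progression.
Enumerate sums a + a' for a ≤ a' (symmetric, so this suffices):
a = -4: -4+-4=-8, -4+-3=-7, -4+-1=-5, -4+1=-3, -4+4=0, -4+5=1, -4+7=3
a = -3: -3+-3=-6, -3+-1=-4, -3+1=-2, -3+4=1, -3+5=2, -3+7=4
a = -1: -1+-1=-2, -1+1=0, -1+4=3, -1+5=4, -1+7=6
a = 1: 1+1=2, 1+4=5, 1+5=6, 1+7=8
a = 4: 4+4=8, 4+5=9, 4+7=11
a = 5: 5+5=10, 5+7=12
a = 7: 7+7=14
Distinct sums: {-8, -7, -6, -5, -4, -3, -2, 0, 1, 2, 3, 4, 5, 6, 8, 9, 10, 11, 12, 14}
|A + A| = 20

|A + A| = 20


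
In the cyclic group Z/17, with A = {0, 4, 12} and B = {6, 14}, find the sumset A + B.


Work in Z/17Z: reduce every sum a + b modulo 17.
Enumerate all 6 pairs:
a = 0: 0+6=6, 0+14=14
a = 4: 4+6=10, 4+14=1
a = 12: 12+6=1, 12+14=9
Distinct residues collected: {1, 6, 9, 10, 14}
|A + B| = 5 (out of 17 total residues).

A + B = {1, 6, 9, 10, 14}


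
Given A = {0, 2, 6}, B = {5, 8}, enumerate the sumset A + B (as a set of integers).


A + B = {a + b : a ∈ A, b ∈ B}.
Enumerate all |A|·|B| = 3·2 = 6 pairs (a, b) and collect distinct sums.
a = 0: 0+5=5, 0+8=8
a = 2: 2+5=7, 2+8=10
a = 6: 6+5=11, 6+8=14
Collecting distinct sums: A + B = {5, 7, 8, 10, 11, 14}
|A + B| = 6

A + B = {5, 7, 8, 10, 11, 14}


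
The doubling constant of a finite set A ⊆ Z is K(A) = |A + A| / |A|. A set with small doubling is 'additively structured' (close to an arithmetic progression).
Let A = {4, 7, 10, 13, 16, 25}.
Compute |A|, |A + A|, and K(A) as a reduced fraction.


|A| = 6.
Compute A + A by enumerating all 36 pairs.
A + A = {8, 11, 14, 17, 20, 23, 26, 29, 32, 35, 38, 41, 50}, so |A + A| = 13.
K = |A + A| / |A| = 13/6 (already in lowest terms) ≈ 2.1667.
Reference: AP of size 6 gives K = 11/6 ≈ 1.8333; a fully generic set of size 6 gives K ≈ 3.5000.

|A| = 6, |A + A| = 13, K = 13/6.


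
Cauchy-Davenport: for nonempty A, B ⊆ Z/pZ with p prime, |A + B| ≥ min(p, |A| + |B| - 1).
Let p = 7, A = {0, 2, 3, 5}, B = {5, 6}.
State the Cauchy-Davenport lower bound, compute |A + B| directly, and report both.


Cauchy-Davenport: |A + B| ≥ min(p, |A| + |B| - 1) for A, B nonempty in Z/pZ.
|A| = 4, |B| = 2, p = 7.
CD lower bound = min(7, 4 + 2 - 1) = min(7, 5) = 5.
Compute A + B mod 7 directly:
a = 0: 0+5=5, 0+6=6
a = 2: 2+5=0, 2+6=1
a = 3: 3+5=1, 3+6=2
a = 5: 5+5=3, 5+6=4
A + B = {0, 1, 2, 3, 4, 5, 6}, so |A + B| = 7.
Verify: 7 ≥ 5? Yes ✓.

CD lower bound = 5, actual |A + B| = 7.


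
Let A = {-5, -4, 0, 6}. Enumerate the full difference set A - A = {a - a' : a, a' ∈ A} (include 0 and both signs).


A - A = {a - a' : a, a' ∈ A}.
Compute a - a' for each ordered pair (a, a'):
a = -5: -5--5=0, -5--4=-1, -5-0=-5, -5-6=-11
a = -4: -4--5=1, -4--4=0, -4-0=-4, -4-6=-10
a = 0: 0--5=5, 0--4=4, 0-0=0, 0-6=-6
a = 6: 6--5=11, 6--4=10, 6-0=6, 6-6=0
Collecting distinct values (and noting 0 appears from a-a):
A - A = {-11, -10, -6, -5, -4, -1, 0, 1, 4, 5, 6, 10, 11}
|A - A| = 13

A - A = {-11, -10, -6, -5, -4, -1, 0, 1, 4, 5, 6, 10, 11}


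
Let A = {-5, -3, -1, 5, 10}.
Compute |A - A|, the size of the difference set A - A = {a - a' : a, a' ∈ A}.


A - A = {a - a' : a, a' ∈ A}; |A| = 5.
Bounds: 2|A|-1 ≤ |A - A| ≤ |A|² - |A| + 1, i.e. 9 ≤ |A - A| ≤ 21.
Note: 0 ∈ A - A always (from a - a). The set is symmetric: if d ∈ A - A then -d ∈ A - A.
Enumerate nonzero differences d = a - a' with a > a' (then include -d):
Positive differences: {2, 4, 5, 6, 8, 10, 11, 13, 15}
Full difference set: {0} ∪ (positive diffs) ∪ (negative diffs).
|A - A| = 1 + 2·9 = 19 (matches direct enumeration: 19).

|A - A| = 19


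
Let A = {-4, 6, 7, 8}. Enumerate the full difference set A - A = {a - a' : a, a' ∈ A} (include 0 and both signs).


A - A = {a - a' : a, a' ∈ A}.
Compute a - a' for each ordered pair (a, a'):
a = -4: -4--4=0, -4-6=-10, -4-7=-11, -4-8=-12
a = 6: 6--4=10, 6-6=0, 6-7=-1, 6-8=-2
a = 7: 7--4=11, 7-6=1, 7-7=0, 7-8=-1
a = 8: 8--4=12, 8-6=2, 8-7=1, 8-8=0
Collecting distinct values (and noting 0 appears from a-a):
A - A = {-12, -11, -10, -2, -1, 0, 1, 2, 10, 11, 12}
|A - A| = 11

A - A = {-12, -11, -10, -2, -1, 0, 1, 2, 10, 11, 12}


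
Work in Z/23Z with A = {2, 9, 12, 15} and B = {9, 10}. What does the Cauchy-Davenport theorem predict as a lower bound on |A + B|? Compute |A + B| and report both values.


Cauchy-Davenport: |A + B| ≥ min(p, |A| + |B| - 1) for A, B nonempty in Z/pZ.
|A| = 4, |B| = 2, p = 23.
CD lower bound = min(23, 4 + 2 - 1) = min(23, 5) = 5.
Compute A + B mod 23 directly:
a = 2: 2+9=11, 2+10=12
a = 9: 9+9=18, 9+10=19
a = 12: 12+9=21, 12+10=22
a = 15: 15+9=1, 15+10=2
A + B = {1, 2, 11, 12, 18, 19, 21, 22}, so |A + B| = 8.
Verify: 8 ≥ 5? Yes ✓.

CD lower bound = 5, actual |A + B| = 8.


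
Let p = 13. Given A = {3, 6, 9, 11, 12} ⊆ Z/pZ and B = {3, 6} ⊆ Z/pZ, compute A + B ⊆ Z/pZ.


Work in Z/13Z: reduce every sum a + b modulo 13.
Enumerate all 10 pairs:
a = 3: 3+3=6, 3+6=9
a = 6: 6+3=9, 6+6=12
a = 9: 9+3=12, 9+6=2
a = 11: 11+3=1, 11+6=4
a = 12: 12+3=2, 12+6=5
Distinct residues collected: {1, 2, 4, 5, 6, 9, 12}
|A + B| = 7 (out of 13 total residues).

A + B = {1, 2, 4, 5, 6, 9, 12}


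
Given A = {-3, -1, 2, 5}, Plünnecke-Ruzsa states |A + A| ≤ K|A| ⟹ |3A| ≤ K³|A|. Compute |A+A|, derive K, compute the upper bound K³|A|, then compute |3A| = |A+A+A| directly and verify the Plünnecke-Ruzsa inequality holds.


|A| = 4.
Step 1: Compute A + A by enumerating all 16 pairs.
A + A = {-6, -4, -2, -1, 1, 2, 4, 7, 10}, so |A + A| = 9.
Step 2: Doubling constant K = |A + A|/|A| = 9/4 = 9/4 ≈ 2.2500.
Step 3: Plünnecke-Ruzsa gives |3A| ≤ K³·|A| = (2.2500)³ · 4 ≈ 45.5625.
Step 4: Compute 3A = A + A + A directly by enumerating all triples (a,b,c) ∈ A³; |3A| = 16.
Step 5: Check 16 ≤ 45.5625? Yes ✓.

K = 9/4, Plünnecke-Ruzsa bound K³|A| ≈ 45.5625, |3A| = 16, inequality holds.


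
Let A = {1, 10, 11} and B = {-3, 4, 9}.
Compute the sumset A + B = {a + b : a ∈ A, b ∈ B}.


A + B = {a + b : a ∈ A, b ∈ B}.
Enumerate all |A|·|B| = 3·3 = 9 pairs (a, b) and collect distinct sums.
a = 1: 1+-3=-2, 1+4=5, 1+9=10
a = 10: 10+-3=7, 10+4=14, 10+9=19
a = 11: 11+-3=8, 11+4=15, 11+9=20
Collecting distinct sums: A + B = {-2, 5, 7, 8, 10, 14, 15, 19, 20}
|A + B| = 9

A + B = {-2, 5, 7, 8, 10, 14, 15, 19, 20}


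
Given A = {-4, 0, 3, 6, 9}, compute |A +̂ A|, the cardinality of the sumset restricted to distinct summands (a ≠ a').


Restricted sumset: A +̂ A = {a + a' : a ∈ A, a' ∈ A, a ≠ a'}.
Equivalently, take A + A and drop any sum 2a that is achievable ONLY as a + a for a ∈ A (i.e. sums representable only with equal summands).
Enumerate pairs (a, a') with a < a' (symmetric, so each unordered pair gives one sum; this covers all a ≠ a'):
  -4 + 0 = -4
  -4 + 3 = -1
  -4 + 6 = 2
  -4 + 9 = 5
  0 + 3 = 3
  0 + 6 = 6
  0 + 9 = 9
  3 + 6 = 9
  3 + 9 = 12
  6 + 9 = 15
Collected distinct sums: {-4, -1, 2, 3, 5, 6, 9, 12, 15}
|A +̂ A| = 9
(Reference bound: |A +̂ A| ≥ 2|A| - 3 for |A| ≥ 2, with |A| = 5 giving ≥ 7.)

|A +̂ A| = 9


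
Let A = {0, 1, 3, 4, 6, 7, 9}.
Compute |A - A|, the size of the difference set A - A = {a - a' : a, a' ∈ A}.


A - A = {a - a' : a, a' ∈ A}; |A| = 7.
Bounds: 2|A|-1 ≤ |A - A| ≤ |A|² - |A| + 1, i.e. 13 ≤ |A - A| ≤ 43.
Note: 0 ∈ A - A always (from a - a). The set is symmetric: if d ∈ A - A then -d ∈ A - A.
Enumerate nonzero differences d = a - a' with a > a' (then include -d):
Positive differences: {1, 2, 3, 4, 5, 6, 7, 8, 9}
Full difference set: {0} ∪ (positive diffs) ∪ (negative diffs).
|A - A| = 1 + 2·9 = 19 (matches direct enumeration: 19).

|A - A| = 19


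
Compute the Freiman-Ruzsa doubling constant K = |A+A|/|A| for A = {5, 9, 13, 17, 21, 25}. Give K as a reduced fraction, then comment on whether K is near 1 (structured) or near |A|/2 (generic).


|A| = 6.
Compute A + A by enumerating all 36 pairs.
A + A = {10, 14, 18, 22, 26, 30, 34, 38, 42, 46, 50}, so |A + A| = 11.
K = |A + A| / |A| = 11/6 (already in lowest terms) ≈ 1.8333.
Reference: AP of size 6 gives K = 11/6 ≈ 1.8333; a fully generic set of size 6 gives K ≈ 3.5000.

|A| = 6, |A + A| = 11, K = 11/6.


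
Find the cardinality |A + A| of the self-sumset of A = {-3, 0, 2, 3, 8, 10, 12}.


A + A = {a + a' : a, a' ∈ A}; |A| = 7.
General bounds: 2|A| - 1 ≤ |A + A| ≤ |A|(|A|+1)/2, i.e. 13 ≤ |A + A| ≤ 28.
Lower bound 2|A|-1 is attained iff A is an arithmetic progression.
Enumerate sums a + a' for a ≤ a' (symmetric, so this suffices):
a = -3: -3+-3=-6, -3+0=-3, -3+2=-1, -3+3=0, -3+8=5, -3+10=7, -3+12=9
a = 0: 0+0=0, 0+2=2, 0+3=3, 0+8=8, 0+10=10, 0+12=12
a = 2: 2+2=4, 2+3=5, 2+8=10, 2+10=12, 2+12=14
a = 3: 3+3=6, 3+8=11, 3+10=13, 3+12=15
a = 8: 8+8=16, 8+10=18, 8+12=20
a = 10: 10+10=20, 10+12=22
a = 12: 12+12=24
Distinct sums: {-6, -3, -1, 0, 2, 3, 4, 5, 6, 7, 8, 9, 10, 11, 12, 13, 14, 15, 16, 18, 20, 22, 24}
|A + A| = 23

|A + A| = 23


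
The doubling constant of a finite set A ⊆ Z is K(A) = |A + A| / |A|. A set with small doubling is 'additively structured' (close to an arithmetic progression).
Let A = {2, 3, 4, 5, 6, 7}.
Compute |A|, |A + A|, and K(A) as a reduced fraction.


|A| = 6.
Compute A + A by enumerating all 36 pairs.
A + A = {4, 5, 6, 7, 8, 9, 10, 11, 12, 13, 14}, so |A + A| = 11.
K = |A + A| / |A| = 11/6 (already in lowest terms) ≈ 1.8333.
Reference: AP of size 6 gives K = 11/6 ≈ 1.8333; a fully generic set of size 6 gives K ≈ 3.5000.

|A| = 6, |A + A| = 11, K = 11/6.


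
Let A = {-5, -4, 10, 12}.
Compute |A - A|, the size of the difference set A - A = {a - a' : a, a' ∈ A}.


A - A = {a - a' : a, a' ∈ A}; |A| = 4.
Bounds: 2|A|-1 ≤ |A - A| ≤ |A|² - |A| + 1, i.e. 7 ≤ |A - A| ≤ 13.
Note: 0 ∈ A - A always (from a - a). The set is symmetric: if d ∈ A - A then -d ∈ A - A.
Enumerate nonzero differences d = a - a' with a > a' (then include -d):
Positive differences: {1, 2, 14, 15, 16, 17}
Full difference set: {0} ∪ (positive diffs) ∪ (negative diffs).
|A - A| = 1 + 2·6 = 13 (matches direct enumeration: 13).

|A - A| = 13


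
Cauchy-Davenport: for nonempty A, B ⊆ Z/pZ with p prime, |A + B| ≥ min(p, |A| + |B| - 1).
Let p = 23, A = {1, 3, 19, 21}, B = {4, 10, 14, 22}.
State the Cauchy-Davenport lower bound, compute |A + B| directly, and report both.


Cauchy-Davenport: |A + B| ≥ min(p, |A| + |B| - 1) for A, B nonempty in Z/pZ.
|A| = 4, |B| = 4, p = 23.
CD lower bound = min(23, 4 + 4 - 1) = min(23, 7) = 7.
Compute A + B mod 23 directly:
a = 1: 1+4=5, 1+10=11, 1+14=15, 1+22=0
a = 3: 3+4=7, 3+10=13, 3+14=17, 3+22=2
a = 19: 19+4=0, 19+10=6, 19+14=10, 19+22=18
a = 21: 21+4=2, 21+10=8, 21+14=12, 21+22=20
A + B = {0, 2, 5, 6, 7, 8, 10, 11, 12, 13, 15, 17, 18, 20}, so |A + B| = 14.
Verify: 14 ≥ 7? Yes ✓.

CD lower bound = 7, actual |A + B| = 14.


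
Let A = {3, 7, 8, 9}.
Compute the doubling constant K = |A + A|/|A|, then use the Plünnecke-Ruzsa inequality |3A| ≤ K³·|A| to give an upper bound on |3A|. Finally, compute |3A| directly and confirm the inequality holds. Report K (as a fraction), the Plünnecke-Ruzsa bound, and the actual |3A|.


|A| = 4.
Step 1: Compute A + A by enumerating all 16 pairs.
A + A = {6, 10, 11, 12, 14, 15, 16, 17, 18}, so |A + A| = 9.
Step 2: Doubling constant K = |A + A|/|A| = 9/4 = 9/4 ≈ 2.2500.
Step 3: Plünnecke-Ruzsa gives |3A| ≤ K³·|A| = (2.2500)³ · 4 ≈ 45.5625.
Step 4: Compute 3A = A + A + A directly by enumerating all triples (a,b,c) ∈ A³; |3A| = 15.
Step 5: Check 15 ≤ 45.5625? Yes ✓.

K = 9/4, Plünnecke-Ruzsa bound K³|A| ≈ 45.5625, |3A| = 15, inequality holds.


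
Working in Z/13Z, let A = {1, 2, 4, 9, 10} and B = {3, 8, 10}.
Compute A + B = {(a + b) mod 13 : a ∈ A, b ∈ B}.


Work in Z/13Z: reduce every sum a + b modulo 13.
Enumerate all 15 pairs:
a = 1: 1+3=4, 1+8=9, 1+10=11
a = 2: 2+3=5, 2+8=10, 2+10=12
a = 4: 4+3=7, 4+8=12, 4+10=1
a = 9: 9+3=12, 9+8=4, 9+10=6
a = 10: 10+3=0, 10+8=5, 10+10=7
Distinct residues collected: {0, 1, 4, 5, 6, 7, 9, 10, 11, 12}
|A + B| = 10 (out of 13 total residues).

A + B = {0, 1, 4, 5, 6, 7, 9, 10, 11, 12}


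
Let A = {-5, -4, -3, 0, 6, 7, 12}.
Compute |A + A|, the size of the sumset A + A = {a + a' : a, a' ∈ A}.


A + A = {a + a' : a, a' ∈ A}; |A| = 7.
General bounds: 2|A| - 1 ≤ |A + A| ≤ |A|(|A|+1)/2, i.e. 13 ≤ |A + A| ≤ 28.
Lower bound 2|A|-1 is attained iff A is an arithmetic progression.
Enumerate sums a + a' for a ≤ a' (symmetric, so this suffices):
a = -5: -5+-5=-10, -5+-4=-9, -5+-3=-8, -5+0=-5, -5+6=1, -5+7=2, -5+12=7
a = -4: -4+-4=-8, -4+-3=-7, -4+0=-4, -4+6=2, -4+7=3, -4+12=8
a = -3: -3+-3=-6, -3+0=-3, -3+6=3, -3+7=4, -3+12=9
a = 0: 0+0=0, 0+6=6, 0+7=7, 0+12=12
a = 6: 6+6=12, 6+7=13, 6+12=18
a = 7: 7+7=14, 7+12=19
a = 12: 12+12=24
Distinct sums: {-10, -9, -8, -7, -6, -5, -4, -3, 0, 1, 2, 3, 4, 6, 7, 8, 9, 12, 13, 14, 18, 19, 24}
|A + A| = 23

|A + A| = 23


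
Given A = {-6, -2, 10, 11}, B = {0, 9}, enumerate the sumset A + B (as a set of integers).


A + B = {a + b : a ∈ A, b ∈ B}.
Enumerate all |A|·|B| = 4·2 = 8 pairs (a, b) and collect distinct sums.
a = -6: -6+0=-6, -6+9=3
a = -2: -2+0=-2, -2+9=7
a = 10: 10+0=10, 10+9=19
a = 11: 11+0=11, 11+9=20
Collecting distinct sums: A + B = {-6, -2, 3, 7, 10, 11, 19, 20}
|A + B| = 8

A + B = {-6, -2, 3, 7, 10, 11, 19, 20}


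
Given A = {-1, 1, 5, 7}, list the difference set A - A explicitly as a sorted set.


A - A = {a - a' : a, a' ∈ A}.
Compute a - a' for each ordered pair (a, a'):
a = -1: -1--1=0, -1-1=-2, -1-5=-6, -1-7=-8
a = 1: 1--1=2, 1-1=0, 1-5=-4, 1-7=-6
a = 5: 5--1=6, 5-1=4, 5-5=0, 5-7=-2
a = 7: 7--1=8, 7-1=6, 7-5=2, 7-7=0
Collecting distinct values (and noting 0 appears from a-a):
A - A = {-8, -6, -4, -2, 0, 2, 4, 6, 8}
|A - A| = 9

A - A = {-8, -6, -4, -2, 0, 2, 4, 6, 8}


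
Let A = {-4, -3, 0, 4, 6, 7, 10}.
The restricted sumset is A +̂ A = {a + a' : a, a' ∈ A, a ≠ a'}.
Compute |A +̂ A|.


Restricted sumset: A +̂ A = {a + a' : a ∈ A, a' ∈ A, a ≠ a'}.
Equivalently, take A + A and drop any sum 2a that is achievable ONLY as a + a for a ∈ A (i.e. sums representable only with equal summands).
Enumerate pairs (a, a') with a < a' (symmetric, so each unordered pair gives one sum; this covers all a ≠ a'):
  -4 + -3 = -7
  -4 + 0 = -4
  -4 + 4 = 0
  -4 + 6 = 2
  -4 + 7 = 3
  -4 + 10 = 6
  -3 + 0 = -3
  -3 + 4 = 1
  -3 + 6 = 3
  -3 + 7 = 4
  -3 + 10 = 7
  0 + 4 = 4
  0 + 6 = 6
  0 + 7 = 7
  0 + 10 = 10
  4 + 6 = 10
  4 + 7 = 11
  4 + 10 = 14
  6 + 7 = 13
  6 + 10 = 16
  7 + 10 = 17
Collected distinct sums: {-7, -4, -3, 0, 1, 2, 3, 4, 6, 7, 10, 11, 13, 14, 16, 17}
|A +̂ A| = 16
(Reference bound: |A +̂ A| ≥ 2|A| - 3 for |A| ≥ 2, with |A| = 7 giving ≥ 11.)

|A +̂ A| = 16


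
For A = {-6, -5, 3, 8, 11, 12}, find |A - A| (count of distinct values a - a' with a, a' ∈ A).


A - A = {a - a' : a, a' ∈ A}; |A| = 6.
Bounds: 2|A|-1 ≤ |A - A| ≤ |A|² - |A| + 1, i.e. 11 ≤ |A - A| ≤ 31.
Note: 0 ∈ A - A always (from a - a). The set is symmetric: if d ∈ A - A then -d ∈ A - A.
Enumerate nonzero differences d = a - a' with a > a' (then include -d):
Positive differences: {1, 3, 4, 5, 8, 9, 13, 14, 16, 17, 18}
Full difference set: {0} ∪ (positive diffs) ∪ (negative diffs).
|A - A| = 1 + 2·11 = 23 (matches direct enumeration: 23).

|A - A| = 23


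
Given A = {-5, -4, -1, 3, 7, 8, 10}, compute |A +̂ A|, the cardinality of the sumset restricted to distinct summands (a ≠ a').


Restricted sumset: A +̂ A = {a + a' : a ∈ A, a' ∈ A, a ≠ a'}.
Equivalently, take A + A and drop any sum 2a that is achievable ONLY as a + a for a ∈ A (i.e. sums representable only with equal summands).
Enumerate pairs (a, a') with a < a' (symmetric, so each unordered pair gives one sum; this covers all a ≠ a'):
  -5 + -4 = -9
  -5 + -1 = -6
  -5 + 3 = -2
  -5 + 7 = 2
  -5 + 8 = 3
  -5 + 10 = 5
  -4 + -1 = -5
  -4 + 3 = -1
  -4 + 7 = 3
  -4 + 8 = 4
  -4 + 10 = 6
  -1 + 3 = 2
  -1 + 7 = 6
  -1 + 8 = 7
  -1 + 10 = 9
  3 + 7 = 10
  3 + 8 = 11
  3 + 10 = 13
  7 + 8 = 15
  7 + 10 = 17
  8 + 10 = 18
Collected distinct sums: {-9, -6, -5, -2, -1, 2, 3, 4, 5, 6, 7, 9, 10, 11, 13, 15, 17, 18}
|A +̂ A| = 18
(Reference bound: |A +̂ A| ≥ 2|A| - 3 for |A| ≥ 2, with |A| = 7 giving ≥ 11.)

|A +̂ A| = 18


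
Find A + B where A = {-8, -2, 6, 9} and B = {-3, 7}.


A + B = {a + b : a ∈ A, b ∈ B}.
Enumerate all |A|·|B| = 4·2 = 8 pairs (a, b) and collect distinct sums.
a = -8: -8+-3=-11, -8+7=-1
a = -2: -2+-3=-5, -2+7=5
a = 6: 6+-3=3, 6+7=13
a = 9: 9+-3=6, 9+7=16
Collecting distinct sums: A + B = {-11, -5, -1, 3, 5, 6, 13, 16}
|A + B| = 8

A + B = {-11, -5, -1, 3, 5, 6, 13, 16}


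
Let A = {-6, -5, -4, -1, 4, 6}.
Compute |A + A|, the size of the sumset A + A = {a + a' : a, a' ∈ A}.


A + A = {a + a' : a, a' ∈ A}; |A| = 6.
General bounds: 2|A| - 1 ≤ |A + A| ≤ |A|(|A|+1)/2, i.e. 11 ≤ |A + A| ≤ 21.
Lower bound 2|A|-1 is attained iff A is an arithmetic progression.
Enumerate sums a + a' for a ≤ a' (symmetric, so this suffices):
a = -6: -6+-6=-12, -6+-5=-11, -6+-4=-10, -6+-1=-7, -6+4=-2, -6+6=0
a = -5: -5+-5=-10, -5+-4=-9, -5+-1=-6, -5+4=-1, -5+6=1
a = -4: -4+-4=-8, -4+-1=-5, -4+4=0, -4+6=2
a = -1: -1+-1=-2, -1+4=3, -1+6=5
a = 4: 4+4=8, 4+6=10
a = 6: 6+6=12
Distinct sums: {-12, -11, -10, -9, -8, -7, -6, -5, -2, -1, 0, 1, 2, 3, 5, 8, 10, 12}
|A + A| = 18

|A + A| = 18


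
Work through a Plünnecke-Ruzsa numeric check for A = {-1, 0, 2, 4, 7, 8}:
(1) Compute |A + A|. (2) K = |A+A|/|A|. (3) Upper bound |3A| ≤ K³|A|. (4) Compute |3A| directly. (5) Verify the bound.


|A| = 6.
Step 1: Compute A + A by enumerating all 36 pairs.
A + A = {-2, -1, 0, 1, 2, 3, 4, 6, 7, 8, 9, 10, 11, 12, 14, 15, 16}, so |A + A| = 17.
Step 2: Doubling constant K = |A + A|/|A| = 17/6 = 17/6 ≈ 2.8333.
Step 3: Plünnecke-Ruzsa gives |3A| ≤ K³·|A| = (2.8333)³ · 6 ≈ 136.4722.
Step 4: Compute 3A = A + A + A directly by enumerating all triples (a,b,c) ∈ A³; |3A| = 28.
Step 5: Check 28 ≤ 136.4722? Yes ✓.

K = 17/6, Plünnecke-Ruzsa bound K³|A| ≈ 136.4722, |3A| = 28, inequality holds.


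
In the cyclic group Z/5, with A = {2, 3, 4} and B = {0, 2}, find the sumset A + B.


Work in Z/5Z: reduce every sum a + b modulo 5.
Enumerate all 6 pairs:
a = 2: 2+0=2, 2+2=4
a = 3: 3+0=3, 3+2=0
a = 4: 4+0=4, 4+2=1
Distinct residues collected: {0, 1, 2, 3, 4}
|A + B| = 5 (out of 5 total residues).

A + B = {0, 1, 2, 3, 4}


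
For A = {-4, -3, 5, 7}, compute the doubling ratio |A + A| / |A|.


|A| = 4.
Compute A + A by enumerating all 16 pairs.
A + A = {-8, -7, -6, 1, 2, 3, 4, 10, 12, 14}, so |A + A| = 10.
K = |A + A| / |A| = 10/4 = 5/2 ≈ 2.5000.
Reference: AP of size 4 gives K = 7/4 ≈ 1.7500; a fully generic set of size 4 gives K ≈ 2.5000.

|A| = 4, |A + A| = 10, K = 10/4 = 5/2.


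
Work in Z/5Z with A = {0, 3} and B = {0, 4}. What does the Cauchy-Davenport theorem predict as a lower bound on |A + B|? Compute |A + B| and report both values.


Cauchy-Davenport: |A + B| ≥ min(p, |A| + |B| - 1) for A, B nonempty in Z/pZ.
|A| = 2, |B| = 2, p = 5.
CD lower bound = min(5, 2 + 2 - 1) = min(5, 3) = 3.
Compute A + B mod 5 directly:
a = 0: 0+0=0, 0+4=4
a = 3: 3+0=3, 3+4=2
A + B = {0, 2, 3, 4}, so |A + B| = 4.
Verify: 4 ≥ 3? Yes ✓.

CD lower bound = 3, actual |A + B| = 4.


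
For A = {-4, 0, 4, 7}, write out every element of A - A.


A - A = {a - a' : a, a' ∈ A}.
Compute a - a' for each ordered pair (a, a'):
a = -4: -4--4=0, -4-0=-4, -4-4=-8, -4-7=-11
a = 0: 0--4=4, 0-0=0, 0-4=-4, 0-7=-7
a = 4: 4--4=8, 4-0=4, 4-4=0, 4-7=-3
a = 7: 7--4=11, 7-0=7, 7-4=3, 7-7=0
Collecting distinct values (and noting 0 appears from a-a):
A - A = {-11, -8, -7, -4, -3, 0, 3, 4, 7, 8, 11}
|A - A| = 11

A - A = {-11, -8, -7, -4, -3, 0, 3, 4, 7, 8, 11}


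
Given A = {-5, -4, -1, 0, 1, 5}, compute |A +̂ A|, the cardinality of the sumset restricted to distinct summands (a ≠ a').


Restricted sumset: A +̂ A = {a + a' : a ∈ A, a' ∈ A, a ≠ a'}.
Equivalently, take A + A and drop any sum 2a that is achievable ONLY as a + a for a ∈ A (i.e. sums representable only with equal summands).
Enumerate pairs (a, a') with a < a' (symmetric, so each unordered pair gives one sum; this covers all a ≠ a'):
  -5 + -4 = -9
  -5 + -1 = -6
  -5 + 0 = -5
  -5 + 1 = -4
  -5 + 5 = 0
  -4 + -1 = -5
  -4 + 0 = -4
  -4 + 1 = -3
  -4 + 5 = 1
  -1 + 0 = -1
  -1 + 1 = 0
  -1 + 5 = 4
  0 + 1 = 1
  0 + 5 = 5
  1 + 5 = 6
Collected distinct sums: {-9, -6, -5, -4, -3, -1, 0, 1, 4, 5, 6}
|A +̂ A| = 11
(Reference bound: |A +̂ A| ≥ 2|A| - 3 for |A| ≥ 2, with |A| = 6 giving ≥ 9.)

|A +̂ A| = 11


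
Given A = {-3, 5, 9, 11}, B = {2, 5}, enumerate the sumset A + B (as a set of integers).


A + B = {a + b : a ∈ A, b ∈ B}.
Enumerate all |A|·|B| = 4·2 = 8 pairs (a, b) and collect distinct sums.
a = -3: -3+2=-1, -3+5=2
a = 5: 5+2=7, 5+5=10
a = 9: 9+2=11, 9+5=14
a = 11: 11+2=13, 11+5=16
Collecting distinct sums: A + B = {-1, 2, 7, 10, 11, 13, 14, 16}
|A + B| = 8

A + B = {-1, 2, 7, 10, 11, 13, 14, 16}


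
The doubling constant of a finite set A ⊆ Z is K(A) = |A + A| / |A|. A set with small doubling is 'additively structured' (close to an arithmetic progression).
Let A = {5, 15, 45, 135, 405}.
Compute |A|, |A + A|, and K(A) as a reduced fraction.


|A| = 5.
Compute A + A by enumerating all 25 pairs.
A + A = {10, 20, 30, 50, 60, 90, 140, 150, 180, 270, 410, 420, 450, 540, 810}, so |A + A| = 15.
K = |A + A| / |A| = 15/5 = 3/1 ≈ 3.0000.
Reference: AP of size 5 gives K = 9/5 ≈ 1.8000; a fully generic set of size 5 gives K ≈ 3.0000.

|A| = 5, |A + A| = 15, K = 15/5 = 3/1.


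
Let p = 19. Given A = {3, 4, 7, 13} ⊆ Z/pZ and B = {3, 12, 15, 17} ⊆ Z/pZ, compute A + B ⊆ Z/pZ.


Work in Z/19Z: reduce every sum a + b modulo 19.
Enumerate all 16 pairs:
a = 3: 3+3=6, 3+12=15, 3+15=18, 3+17=1
a = 4: 4+3=7, 4+12=16, 4+15=0, 4+17=2
a = 7: 7+3=10, 7+12=0, 7+15=3, 7+17=5
a = 13: 13+3=16, 13+12=6, 13+15=9, 13+17=11
Distinct residues collected: {0, 1, 2, 3, 5, 6, 7, 9, 10, 11, 15, 16, 18}
|A + B| = 13 (out of 19 total residues).

A + B = {0, 1, 2, 3, 5, 6, 7, 9, 10, 11, 15, 16, 18}


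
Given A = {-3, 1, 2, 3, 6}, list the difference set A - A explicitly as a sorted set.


A - A = {a - a' : a, a' ∈ A}.
Compute a - a' for each ordered pair (a, a'):
a = -3: -3--3=0, -3-1=-4, -3-2=-5, -3-3=-6, -3-6=-9
a = 1: 1--3=4, 1-1=0, 1-2=-1, 1-3=-2, 1-6=-5
a = 2: 2--3=5, 2-1=1, 2-2=0, 2-3=-1, 2-6=-4
a = 3: 3--3=6, 3-1=2, 3-2=1, 3-3=0, 3-6=-3
a = 6: 6--3=9, 6-1=5, 6-2=4, 6-3=3, 6-6=0
Collecting distinct values (and noting 0 appears from a-a):
A - A = {-9, -6, -5, -4, -3, -2, -1, 0, 1, 2, 3, 4, 5, 6, 9}
|A - A| = 15

A - A = {-9, -6, -5, -4, -3, -2, -1, 0, 1, 2, 3, 4, 5, 6, 9}


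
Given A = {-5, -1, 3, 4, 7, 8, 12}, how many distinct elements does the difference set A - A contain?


A - A = {a - a' : a, a' ∈ A}; |A| = 7.
Bounds: 2|A|-1 ≤ |A - A| ≤ |A|² - |A| + 1, i.e. 13 ≤ |A - A| ≤ 43.
Note: 0 ∈ A - A always (from a - a). The set is symmetric: if d ∈ A - A then -d ∈ A - A.
Enumerate nonzero differences d = a - a' with a > a' (then include -d):
Positive differences: {1, 3, 4, 5, 8, 9, 12, 13, 17}
Full difference set: {0} ∪ (positive diffs) ∪ (negative diffs).
|A - A| = 1 + 2·9 = 19 (matches direct enumeration: 19).

|A - A| = 19


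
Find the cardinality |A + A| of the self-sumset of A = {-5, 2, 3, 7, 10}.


A + A = {a + a' : a, a' ∈ A}; |A| = 5.
General bounds: 2|A| - 1 ≤ |A + A| ≤ |A|(|A|+1)/2, i.e. 9 ≤ |A + A| ≤ 15.
Lower bound 2|A|-1 is attained iff A is an arithmetic progression.
Enumerate sums a + a' for a ≤ a' (symmetric, so this suffices):
a = -5: -5+-5=-10, -5+2=-3, -5+3=-2, -5+7=2, -5+10=5
a = 2: 2+2=4, 2+3=5, 2+7=9, 2+10=12
a = 3: 3+3=6, 3+7=10, 3+10=13
a = 7: 7+7=14, 7+10=17
a = 10: 10+10=20
Distinct sums: {-10, -3, -2, 2, 4, 5, 6, 9, 10, 12, 13, 14, 17, 20}
|A + A| = 14

|A + A| = 14


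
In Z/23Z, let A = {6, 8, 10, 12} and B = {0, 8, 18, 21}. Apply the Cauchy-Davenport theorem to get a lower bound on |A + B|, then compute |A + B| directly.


Cauchy-Davenport: |A + B| ≥ min(p, |A| + |B| - 1) for A, B nonempty in Z/pZ.
|A| = 4, |B| = 4, p = 23.
CD lower bound = min(23, 4 + 4 - 1) = min(23, 7) = 7.
Compute A + B mod 23 directly:
a = 6: 6+0=6, 6+8=14, 6+18=1, 6+21=4
a = 8: 8+0=8, 8+8=16, 8+18=3, 8+21=6
a = 10: 10+0=10, 10+8=18, 10+18=5, 10+21=8
a = 12: 12+0=12, 12+8=20, 12+18=7, 12+21=10
A + B = {1, 3, 4, 5, 6, 7, 8, 10, 12, 14, 16, 18, 20}, so |A + B| = 13.
Verify: 13 ≥ 7? Yes ✓.

CD lower bound = 7, actual |A + B| = 13.


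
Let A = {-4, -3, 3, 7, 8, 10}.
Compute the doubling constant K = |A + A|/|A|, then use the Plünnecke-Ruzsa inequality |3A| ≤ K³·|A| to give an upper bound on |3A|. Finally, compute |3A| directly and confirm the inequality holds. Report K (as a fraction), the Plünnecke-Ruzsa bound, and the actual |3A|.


|A| = 6.
Step 1: Compute A + A by enumerating all 36 pairs.
A + A = {-8, -7, -6, -1, 0, 3, 4, 5, 6, 7, 10, 11, 13, 14, 15, 16, 17, 18, 20}, so |A + A| = 19.
Step 2: Doubling constant K = |A + A|/|A| = 19/6 = 19/6 ≈ 3.1667.
Step 3: Plünnecke-Ruzsa gives |3A| ≤ K³·|A| = (3.1667)³ · 6 ≈ 190.5278.
Step 4: Compute 3A = A + A + A directly by enumerating all triples (a,b,c) ∈ A³; |3A| = 37.
Step 5: Check 37 ≤ 190.5278? Yes ✓.

K = 19/6, Plünnecke-Ruzsa bound K³|A| ≈ 190.5278, |3A| = 37, inequality holds.


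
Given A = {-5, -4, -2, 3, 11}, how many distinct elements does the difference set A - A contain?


A - A = {a - a' : a, a' ∈ A}; |A| = 5.
Bounds: 2|A|-1 ≤ |A - A| ≤ |A|² - |A| + 1, i.e. 9 ≤ |A - A| ≤ 21.
Note: 0 ∈ A - A always (from a - a). The set is symmetric: if d ∈ A - A then -d ∈ A - A.
Enumerate nonzero differences d = a - a' with a > a' (then include -d):
Positive differences: {1, 2, 3, 5, 7, 8, 13, 15, 16}
Full difference set: {0} ∪ (positive diffs) ∪ (negative diffs).
|A - A| = 1 + 2·9 = 19 (matches direct enumeration: 19).

|A - A| = 19


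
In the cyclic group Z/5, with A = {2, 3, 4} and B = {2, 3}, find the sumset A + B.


Work in Z/5Z: reduce every sum a + b modulo 5.
Enumerate all 6 pairs:
a = 2: 2+2=4, 2+3=0
a = 3: 3+2=0, 3+3=1
a = 4: 4+2=1, 4+3=2
Distinct residues collected: {0, 1, 2, 4}
|A + B| = 4 (out of 5 total residues).

A + B = {0, 1, 2, 4}


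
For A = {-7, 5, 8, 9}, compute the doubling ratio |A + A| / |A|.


|A| = 4.
Compute A + A by enumerating all 16 pairs.
A + A = {-14, -2, 1, 2, 10, 13, 14, 16, 17, 18}, so |A + A| = 10.
K = |A + A| / |A| = 10/4 = 5/2 ≈ 2.5000.
Reference: AP of size 4 gives K = 7/4 ≈ 1.7500; a fully generic set of size 4 gives K ≈ 2.5000.

|A| = 4, |A + A| = 10, K = 10/4 = 5/2.
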